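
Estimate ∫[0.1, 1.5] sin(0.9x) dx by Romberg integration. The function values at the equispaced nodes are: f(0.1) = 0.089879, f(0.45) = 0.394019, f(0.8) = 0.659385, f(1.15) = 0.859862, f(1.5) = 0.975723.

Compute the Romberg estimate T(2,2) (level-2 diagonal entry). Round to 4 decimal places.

T(0,0) (trapezoid, 1 panel, h=1.4000): 0.745921
T(1,0) (trapezoid, 2 panels, h=0.7000): 0.834530
T(2,0) (trapezoid, 4 panels, h=0.3500): 0.856123
T(1,1) = 0.834530 + (0.834530 − 0.745921)/3 = 0.864066
T(2,1) = 0.856123 + (0.856123 − 0.834530)/3 = 0.863321
T(2,2) = 0.863321 + (0.863321 − 0.864066)/15 = 0.863271

0.8633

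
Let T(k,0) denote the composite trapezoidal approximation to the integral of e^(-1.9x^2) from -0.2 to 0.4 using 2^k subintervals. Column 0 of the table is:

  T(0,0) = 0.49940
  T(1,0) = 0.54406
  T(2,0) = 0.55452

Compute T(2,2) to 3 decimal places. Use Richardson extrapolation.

0.558

Richardson extrapolation on the trapezoidal column (denominator 4−1=3):
T(1,1) = (4·0.54406 − 0.49940) / 3 = 0.55895
T(2,1) = 0.55452 + (0.55452 − 0.54406)/3 = 0.55801
T(2,2) = 0.55801 + (0.55801 − 0.55895)/15 = 0.55795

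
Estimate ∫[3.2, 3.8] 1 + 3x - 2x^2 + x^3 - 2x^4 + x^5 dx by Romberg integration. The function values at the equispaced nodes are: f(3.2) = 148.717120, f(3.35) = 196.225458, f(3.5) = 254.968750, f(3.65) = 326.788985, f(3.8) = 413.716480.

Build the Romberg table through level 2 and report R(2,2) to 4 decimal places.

R(0,0) (trapezoid, 1 panel, h=0.6000): 168.730080
R(1,0) (trapezoid, 2 panels, h=0.3000): 160.855665
R(2,0) (trapezoid, 4 panels, h=0.1500): 158.879999
R(1,1) = 160.855665 + (160.855665 − 168.730080)/3 = 158.230860
R(2,1) = 158.879999 + (158.879999 − 160.855665)/3 = 158.221444
R(2,2) = 158.221444 + (158.221444 − 158.230860)/15 = 158.220816

158.2208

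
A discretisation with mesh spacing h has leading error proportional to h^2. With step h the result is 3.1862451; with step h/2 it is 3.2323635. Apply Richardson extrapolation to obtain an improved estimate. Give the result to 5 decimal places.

Extrapolated value = (4·A(h/2) − A(h)) / (4 − 1)
= (4·3.2323635 − 3.1862451) / 3
= 9.7432089 / 3 = 3.2477363

3.24774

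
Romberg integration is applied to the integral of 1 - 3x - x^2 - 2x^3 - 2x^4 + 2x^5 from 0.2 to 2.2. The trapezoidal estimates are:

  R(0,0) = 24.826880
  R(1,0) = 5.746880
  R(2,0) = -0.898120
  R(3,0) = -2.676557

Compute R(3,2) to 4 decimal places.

-3.2798

Richardson extrapolation on the trapezoidal column (denominator 4−1=3):
R(2,1) = (4·(-0.898120) − 5.746880) / 3 = -3.113120
R(3,1) = -2.676557 + (-2.676557 − (-0.898120))/3 = -3.269369
R(3,2) = (16·(-3.269369) − (-3.113120)) / 15 = -3.279786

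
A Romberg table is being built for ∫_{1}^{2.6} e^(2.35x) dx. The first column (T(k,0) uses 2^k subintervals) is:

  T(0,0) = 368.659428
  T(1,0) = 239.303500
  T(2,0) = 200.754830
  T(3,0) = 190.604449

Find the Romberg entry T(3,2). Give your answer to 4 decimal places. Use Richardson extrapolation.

187.1754

T(2,1) = 200.754830 + (200.754830 − 239.303500)/3 = 187.905273
T(3,1) = (4·190.604449 − 200.754830) / 3 = 187.220989
T(3,2) = 187.220989 + (187.220989 − 187.905273)/15 = 187.175370
(Column j=1 coincides with Simpson's rule on the same nodes.)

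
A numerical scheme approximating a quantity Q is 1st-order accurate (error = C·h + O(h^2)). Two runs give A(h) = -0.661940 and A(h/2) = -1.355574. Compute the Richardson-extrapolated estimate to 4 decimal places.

Extrapolated value = (2·A(h/2) − A(h)) / (2 − 1)
= (2·(-1.355574) − (-0.661940)) / 1
= -2.049208 / 1 = -2.049208

-2.0492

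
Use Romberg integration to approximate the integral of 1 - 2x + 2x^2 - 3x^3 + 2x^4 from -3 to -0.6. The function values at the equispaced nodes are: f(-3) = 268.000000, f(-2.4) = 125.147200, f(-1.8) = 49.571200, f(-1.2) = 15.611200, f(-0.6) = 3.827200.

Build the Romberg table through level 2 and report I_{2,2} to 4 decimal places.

186.7177

I_{0,0} (trapezoid, 1 panel, h=2.4000): 326.192640
I_{1,0} (trapezoid, 2 panels, h=1.2000): 222.581760
I_{2,0} (trapezoid, 4 panels, h=0.6000): 195.745920
I_{1,1} = 222.581760 + (222.581760 − 326.192640)/3 = 188.044800
I_{2,1} = 195.745920 + (195.745920 − 222.581760)/3 = 186.800640
I_{2,2} = 186.800640 + (186.800640 − 188.044800)/15 = 186.717696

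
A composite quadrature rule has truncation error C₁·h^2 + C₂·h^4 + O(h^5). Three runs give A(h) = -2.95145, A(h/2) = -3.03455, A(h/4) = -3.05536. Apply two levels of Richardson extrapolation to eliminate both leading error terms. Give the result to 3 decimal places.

First eliminate the h^2 term (factor 2^2 = 4):
  B₁ = (4·(-3.03455) − (-2.95145))/3 = -3.06225
  B₂ = (4·(-3.05536) − (-3.03455))/3 = -3.06230
Then eliminate the h^4 term (factor 2^4 = 16):
  (16·(-3.06230) − (-3.06225))/15 = -3.06230

-3.062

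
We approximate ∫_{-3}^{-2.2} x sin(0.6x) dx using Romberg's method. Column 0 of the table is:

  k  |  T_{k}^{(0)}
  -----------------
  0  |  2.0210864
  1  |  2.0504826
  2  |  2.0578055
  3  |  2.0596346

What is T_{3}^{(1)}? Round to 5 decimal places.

Richardson extrapolation on the trapezoidal column (denominator 4−1=3):
T_{3}^{(1)} = 2.0596346 + (2.0596346 − 2.0578055)/3 = 2.0602443

2.06024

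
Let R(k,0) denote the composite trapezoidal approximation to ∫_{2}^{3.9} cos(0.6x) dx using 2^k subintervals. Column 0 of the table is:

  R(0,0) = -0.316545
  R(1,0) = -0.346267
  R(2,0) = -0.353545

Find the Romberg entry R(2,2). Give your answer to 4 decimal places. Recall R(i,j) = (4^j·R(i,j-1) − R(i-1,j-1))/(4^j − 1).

R(1,1) = -0.346267 + (-0.346267 − (-0.316545))/3 = -0.356174
R(2,1) = (4·(-0.353545) − (-0.346267)) / 3 = -0.355971
R(2,2) = -0.355971 + (-0.355971 − (-0.356174))/15 = -0.355957

-0.3560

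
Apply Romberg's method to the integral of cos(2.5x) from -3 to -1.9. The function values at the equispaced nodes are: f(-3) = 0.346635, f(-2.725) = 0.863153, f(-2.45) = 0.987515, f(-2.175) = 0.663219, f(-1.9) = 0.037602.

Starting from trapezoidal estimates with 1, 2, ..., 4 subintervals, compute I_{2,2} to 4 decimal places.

0.7747

I_{0,0} (trapezoid, 1 panel, h=1.1000): 0.211330
I_{1,0} (trapezoid, 2 panels, h=0.5500): 0.648798
I_{2,0} (trapezoid, 4 panels, h=0.2750): 0.744152
I_{1,1} = 0.648798 + (0.648798 − 0.211330)/3 = 0.794621
I_{2,1} = 0.744152 + (0.744152 − 0.648798)/3 = 0.775937
I_{2,2} = 0.775937 + (0.775937 − 0.794621)/15 = 0.774691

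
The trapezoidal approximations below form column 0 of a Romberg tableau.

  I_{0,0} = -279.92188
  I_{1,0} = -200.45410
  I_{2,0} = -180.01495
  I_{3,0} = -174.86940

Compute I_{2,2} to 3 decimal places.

-173.151

Richardson extrapolation on the trapezoidal column (denominator 4−1=3):
I_{1,1} = -200.45410 + (-200.45410 − (-279.92188))/3 = -173.96484
I_{2,1} = -180.01495 + (-180.01495 − (-200.45410))/3 = -173.20190
I_{2,2} = -173.20190 + (-173.20190 − (-173.96484))/15 = -173.15104
(Column j=1 coincides with Simpson's rule on the same nodes.)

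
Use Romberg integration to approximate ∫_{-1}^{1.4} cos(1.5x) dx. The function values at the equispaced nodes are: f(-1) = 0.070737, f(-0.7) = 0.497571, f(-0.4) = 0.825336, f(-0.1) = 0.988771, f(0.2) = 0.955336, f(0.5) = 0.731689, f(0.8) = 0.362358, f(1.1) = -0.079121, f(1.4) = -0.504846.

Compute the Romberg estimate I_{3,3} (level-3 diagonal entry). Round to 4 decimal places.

1.2405

I_{0,0} (trapezoid, 1 panel, h=2.4000): -0.520931
I_{1,0} (trapezoid, 2 panels, h=1.2000): 0.885938
I_{2,0} (trapezoid, 4 panels, h=0.6000): 1.155585
I_{3,0} (trapezoid, 8 panels, h=0.3000): 1.219466
I_{1,1} = 0.885938 + (0.885938 − (-0.520931))/3 = 1.354894
I_{2,1} = 1.155585 + (1.155585 − 0.885938)/3 = 1.245467
I_{3,1} = 1.219466 + (1.219466 − 1.155585)/3 = 1.240760
I_{2,2} = 1.245467 + (1.245467 − 1.354894)/15 = 1.238172
I_{3,2} = 1.240760 + (1.240760 − 1.245467)/15 = 1.240446
I_{3,3} = 1.240446 + (1.240446 − 1.238172)/63 = 1.240482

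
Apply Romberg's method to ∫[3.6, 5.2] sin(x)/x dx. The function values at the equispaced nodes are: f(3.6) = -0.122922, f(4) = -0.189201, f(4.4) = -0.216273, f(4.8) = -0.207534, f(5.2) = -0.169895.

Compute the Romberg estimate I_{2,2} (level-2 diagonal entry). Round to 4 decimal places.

-0.3083

I_{0,0} (trapezoid, 1 panel, h=1.6000): -0.234254
I_{1,0} (trapezoid, 2 panels, h=0.8000): -0.290145
I_{2,0} (trapezoid, 4 panels, h=0.4000): -0.303767
I_{1,1} = -0.290145 + (-0.290145 − (-0.234254))/3 = -0.308775
I_{2,1} = -0.303767 + (-0.303767 − (-0.290145))/3 = -0.308308
I_{2,2} = -0.308308 + (-0.308308 − (-0.308775))/15 = -0.308277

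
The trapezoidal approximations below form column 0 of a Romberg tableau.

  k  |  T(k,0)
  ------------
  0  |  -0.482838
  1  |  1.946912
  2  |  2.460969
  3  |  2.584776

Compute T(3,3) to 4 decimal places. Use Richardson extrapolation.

T(1,1) = 1.946912 + (1.946912 − (-0.482838))/3 = 2.756829
T(2,1) = (4·2.460969 − 1.946912) / 3 = 2.632321
T(3,1) = 2.584776 + (2.584776 − 2.460969)/3 = 2.626045
T(2,2) = 2.632321 + (2.632321 − 2.756829)/15 = 2.624020
T(3,2) = 2.626045 + (2.626045 − 2.632321)/15 = 2.625627
T(3,3) = 2.625627 + (2.625627 − 2.624020)/63 = 2.625653

2.6257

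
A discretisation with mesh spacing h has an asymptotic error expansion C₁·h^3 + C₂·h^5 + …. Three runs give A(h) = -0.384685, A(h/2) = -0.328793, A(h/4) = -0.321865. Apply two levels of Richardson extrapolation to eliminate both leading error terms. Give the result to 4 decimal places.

First eliminate the h^3 term (factor 2^3 = 8):
  B₁ = (8·(-0.328793) − (-0.384685))/7 = -0.320808
  B₂ = (8·(-0.321865) − (-0.328793))/7 = -0.320875
Then eliminate the h^5 term (factor 2^5 = 32):
  (32·(-0.320875) − (-0.320808))/31 = -0.320877

-0.3209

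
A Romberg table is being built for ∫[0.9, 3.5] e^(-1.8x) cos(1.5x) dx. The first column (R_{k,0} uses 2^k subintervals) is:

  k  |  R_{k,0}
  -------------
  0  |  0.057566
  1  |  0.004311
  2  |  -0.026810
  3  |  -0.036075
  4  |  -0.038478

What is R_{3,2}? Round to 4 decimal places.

-0.0393

R_{2,1} = -0.026810 + (-0.026810 − 0.004311)/3 = -0.037184
R_{3,1} = -0.036075 + (-0.036075 − (-0.026810))/3 = -0.039163
R_{3,2} = -0.039163 + (-0.039163 − (-0.037184))/15 = -0.039295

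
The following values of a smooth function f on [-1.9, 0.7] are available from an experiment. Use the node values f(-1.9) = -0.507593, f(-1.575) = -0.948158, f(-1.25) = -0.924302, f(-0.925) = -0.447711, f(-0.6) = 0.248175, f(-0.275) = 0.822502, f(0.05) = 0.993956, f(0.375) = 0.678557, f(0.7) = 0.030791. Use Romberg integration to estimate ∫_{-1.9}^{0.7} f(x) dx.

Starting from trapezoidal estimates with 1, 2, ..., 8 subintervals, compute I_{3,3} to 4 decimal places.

0.0628

I_{0,0} (trapezoid, 1 panel, h=2.6000): -0.619843
I_{1,0} (trapezoid, 2 panels, h=1.3000): 0.012706
I_{2,0} (trapezoid, 4 panels, h=0.6500): 0.051628
I_{3,0} (trapezoid, 8 panels, h=0.3250): 0.060001
I_{1,1} = 0.012706 + (0.012706 − (-0.619843))/3 = 0.223556
I_{2,1} = 0.051628 + (0.051628 − 0.012706)/3 = 0.064602
I_{3,1} = 0.060001 + (0.060001 − 0.051628)/3 = 0.062792
I_{2,2} = 0.064602 + (0.064602 − 0.223556)/15 = 0.054005
I_{3,2} = 0.062792 + (0.062792 − 0.064602)/15 = 0.062671
I_{3,3} = 0.062671 + (0.062671 − 0.054005)/63 = 0.062809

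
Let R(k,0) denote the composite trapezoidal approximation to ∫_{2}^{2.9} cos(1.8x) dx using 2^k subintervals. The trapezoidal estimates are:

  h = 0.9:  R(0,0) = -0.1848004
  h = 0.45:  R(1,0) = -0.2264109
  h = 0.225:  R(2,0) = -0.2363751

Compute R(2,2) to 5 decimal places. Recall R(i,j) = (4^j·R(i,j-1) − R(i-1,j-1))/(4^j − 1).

-0.23966

R(1,1) = -0.2264109 + (-0.2264109 − (-0.1848004))/3 = -0.2402811
R(2,1) = (4·(-0.2363751) − (-0.2264109)) / 3 = -0.2396965
R(2,2) = (16·(-0.2396965) − (-0.2402811)) / 15 = -0.2396575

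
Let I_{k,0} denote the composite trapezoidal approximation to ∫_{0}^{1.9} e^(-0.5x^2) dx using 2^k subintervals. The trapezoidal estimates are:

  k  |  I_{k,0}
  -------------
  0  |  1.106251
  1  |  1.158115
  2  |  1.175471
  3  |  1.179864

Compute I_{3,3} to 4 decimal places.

1.1813

Richardson extrapolation on the trapezoidal column (denominator 4−1=3):
I_{1,1} = 1.158115 + (1.158115 − 1.106251)/3 = 1.175403
I_{2,1} = (4·1.175471 − 1.158115) / 3 = 1.181256
I_{3,1} = 1.179864 + (1.179864 − 1.175471)/3 = 1.181328
I_{2,2} = (16·1.181256 − 1.175403) / 15 = 1.181646
I_{3,2} = 1.181328 + (1.181328 − 1.181256)/15 = 1.181333
I_{3,3} = (64·1.181333 − 1.181646) / 63 = 1.181328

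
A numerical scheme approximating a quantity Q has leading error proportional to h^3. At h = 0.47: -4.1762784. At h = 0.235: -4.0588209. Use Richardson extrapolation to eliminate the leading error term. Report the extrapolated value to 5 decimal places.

-4.04204

The leading error scales as h^3; refining by a factor of 2 reduces it by 2^3 = 8.
Extrapolated value = (8·A(h/2) − A(h)) / (8 − 1)
= (8·(-4.0588209) − (-4.1762784)) / 7
= -28.2942888 / 7 = -4.0420413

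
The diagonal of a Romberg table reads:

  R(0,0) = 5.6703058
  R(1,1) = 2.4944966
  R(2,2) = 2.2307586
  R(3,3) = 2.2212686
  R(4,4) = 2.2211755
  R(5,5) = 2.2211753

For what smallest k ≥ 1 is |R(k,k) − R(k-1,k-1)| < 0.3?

k = 2

|R(1,1) − R(0,0)| = 3.1758092 ≥ 0.3
|R(2,2) − R(1,1)| = 0.2637380 < 0.3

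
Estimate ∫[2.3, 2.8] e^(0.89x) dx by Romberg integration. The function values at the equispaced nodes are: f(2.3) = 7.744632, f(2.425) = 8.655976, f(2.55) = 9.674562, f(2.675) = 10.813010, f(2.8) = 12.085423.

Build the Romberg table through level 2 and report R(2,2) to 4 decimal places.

4.8773

R(0,0) (trapezoid, 1 panel, h=0.5000): 4.957514
R(1,0) (trapezoid, 2 panels, h=0.2500): 4.897397
R(2,0) (trapezoid, 4 panels, h=0.1250): 4.882322
R(1,1) = 4.897397 + (4.897397 − 4.957514)/3 = 4.877358
R(2,1) = 4.882322 + (4.882322 − 4.897397)/3 = 4.877297
R(2,2) = 4.877297 + (4.877297 − 4.877358)/15 = 4.877293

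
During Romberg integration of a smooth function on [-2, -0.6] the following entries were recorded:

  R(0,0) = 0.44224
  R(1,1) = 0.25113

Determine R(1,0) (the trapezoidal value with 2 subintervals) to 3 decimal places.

0.299

From R(1,1) = (4·R(1,0) − R(0,0))/3, solve for R(1,0):
4·R(1,0) = 3·0.25113 + 0.44224 = 1.19563
R(1,0) = 0.29891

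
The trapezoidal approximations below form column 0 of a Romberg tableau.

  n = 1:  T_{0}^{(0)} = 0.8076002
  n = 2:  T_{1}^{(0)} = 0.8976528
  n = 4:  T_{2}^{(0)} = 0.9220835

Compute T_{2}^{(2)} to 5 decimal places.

0.93040

T_{1}^{(1)} = (4·0.8976528 − 0.8076002) / 3 = 0.9276703
T_{2}^{(1)} = (4·0.9220835 − 0.8976528) / 3 = 0.9302271
T_{2}^{(2)} = (16·0.9302271 − 0.9276703) / 15 = 0.9303976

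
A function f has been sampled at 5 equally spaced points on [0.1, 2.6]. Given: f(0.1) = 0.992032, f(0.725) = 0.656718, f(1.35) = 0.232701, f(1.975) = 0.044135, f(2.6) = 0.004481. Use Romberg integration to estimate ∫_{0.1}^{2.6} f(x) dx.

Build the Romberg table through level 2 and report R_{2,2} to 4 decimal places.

R_{0,0} (trapezoid, 1 panel, h=2.5000): 1.245641
R_{1,0} (trapezoid, 2 panels, h=1.2500): 0.913697
R_{2,0} (trapezoid, 4 panels, h=0.6250): 0.894882
R_{1,1} = 0.913697 + (0.913697 − 1.245641)/3 = 0.803049
R_{2,1} = 0.894882 + (0.894882 − 0.913697)/3 = 0.888610
R_{2,2} = 0.888610 + (0.888610 − 0.803049)/15 = 0.894314

0.8943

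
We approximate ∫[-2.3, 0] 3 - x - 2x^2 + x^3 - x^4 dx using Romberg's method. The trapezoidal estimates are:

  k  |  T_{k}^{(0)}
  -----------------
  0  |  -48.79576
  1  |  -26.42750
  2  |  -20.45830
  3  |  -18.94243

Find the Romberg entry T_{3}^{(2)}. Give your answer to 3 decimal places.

Richardson extrapolation on the trapezoidal column (denominator 4−1=3):
T_{2}^{(1)} = (4·(-20.45830) − (-26.42750)) / 3 = -18.46857
T_{3}^{(1)} = (4·(-18.94243) − (-20.45830)) / 3 = -18.43714
T_{3}^{(2)} = -18.43714 + (-18.43714 − (-18.46857))/15 = -18.43504

-18.435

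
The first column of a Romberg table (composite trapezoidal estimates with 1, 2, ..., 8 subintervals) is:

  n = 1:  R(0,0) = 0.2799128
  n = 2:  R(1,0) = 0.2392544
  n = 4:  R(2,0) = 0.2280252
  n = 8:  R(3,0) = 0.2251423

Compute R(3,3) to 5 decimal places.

R(1,1) = (4·0.2392544 − 0.2799128) / 3 = 0.2257016
R(2,1) = 0.2280252 + (0.2280252 − 0.2392544)/3 = 0.2242821
R(3,1) = (4·0.2251423 − 0.2280252) / 3 = 0.2241813
R(2,2) = 0.2242821 + (0.2242821 − 0.2257016)/15 = 0.2241875
R(3,2) = 0.2241813 + (0.2241813 − 0.2242821)/15 = 0.2241746
R(3,3) = (64·0.2241746 − 0.2241875) / 63 = 0.2241744

0.22417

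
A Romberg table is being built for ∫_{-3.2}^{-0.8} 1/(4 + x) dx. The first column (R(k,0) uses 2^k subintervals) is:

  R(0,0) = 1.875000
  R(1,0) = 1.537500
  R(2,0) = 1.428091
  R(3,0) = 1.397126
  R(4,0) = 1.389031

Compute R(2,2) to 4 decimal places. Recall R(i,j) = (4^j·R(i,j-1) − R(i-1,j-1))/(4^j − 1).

R(1,1) = 1.537500 + (1.537500 − 1.875000)/3 = 1.425000
R(2,1) = (4·1.428091 − 1.537500) / 3 = 1.391621
R(2,2) = 1.391621 + (1.391621 − 1.425000)/15 = 1.389396

1.3894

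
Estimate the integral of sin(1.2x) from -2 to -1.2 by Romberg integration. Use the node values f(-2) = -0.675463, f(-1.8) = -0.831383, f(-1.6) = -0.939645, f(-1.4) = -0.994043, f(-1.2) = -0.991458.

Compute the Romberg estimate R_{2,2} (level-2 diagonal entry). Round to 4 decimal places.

-0.7232

R_{0,0} (trapezoid, 1 panel, h=0.8000): -0.666768
R_{1,0} (trapezoid, 2 panels, h=0.4000): -0.709242
R_{2,0} (trapezoid, 4 panels, h=0.2000): -0.719706
R_{1,1} = -0.709242 + (-0.709242 − (-0.666768))/3 = -0.723400
R_{2,1} = -0.719706 + (-0.719706 − (-0.709242))/3 = -0.723194
R_{2,2} = -0.723194 + (-0.723194 − (-0.723400))/15 = -0.723180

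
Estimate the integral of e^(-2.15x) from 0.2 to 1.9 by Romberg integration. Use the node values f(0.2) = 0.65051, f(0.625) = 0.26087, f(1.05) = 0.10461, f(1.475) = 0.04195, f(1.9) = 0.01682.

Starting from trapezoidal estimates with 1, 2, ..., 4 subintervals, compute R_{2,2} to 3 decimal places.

R_{0,0} (trapezoid, 1 panel, h=1.7000): 0.56723
R_{1,0} (trapezoid, 2 panels, h=0.8500): 0.37253
R_{2,0} (trapezoid, 4 panels, h=0.4250): 0.31497
R_{1,1} = 0.37253 + (0.37253 − 0.56723)/3 = 0.30763
R_{2,1} = 0.31497 + (0.31497 − 0.37253)/3 = 0.29578
R_{2,2} = 0.29578 + (0.29578 − 0.30763)/15 = 0.29499

0.295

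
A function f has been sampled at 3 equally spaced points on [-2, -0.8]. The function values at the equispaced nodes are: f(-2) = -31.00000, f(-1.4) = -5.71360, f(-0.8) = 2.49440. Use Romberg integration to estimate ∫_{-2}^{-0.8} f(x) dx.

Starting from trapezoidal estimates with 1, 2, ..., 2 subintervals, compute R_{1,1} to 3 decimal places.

-10.272

R_{0,0} (trapezoid, 1 panel, h=1.2000): -17.10336
R_{1,0} (trapezoid, 2 panels, h=0.6000): -11.97984
R_{1,1} = -11.97984 + (-11.97984 − (-17.10336))/3 = -10.27200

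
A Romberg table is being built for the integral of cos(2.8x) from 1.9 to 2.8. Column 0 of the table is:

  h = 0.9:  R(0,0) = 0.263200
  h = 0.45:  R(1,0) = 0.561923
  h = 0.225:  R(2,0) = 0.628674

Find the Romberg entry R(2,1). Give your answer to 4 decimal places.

0.6509

R(2,1) = (4·0.628674 − 0.561923) / 3 = 0.650924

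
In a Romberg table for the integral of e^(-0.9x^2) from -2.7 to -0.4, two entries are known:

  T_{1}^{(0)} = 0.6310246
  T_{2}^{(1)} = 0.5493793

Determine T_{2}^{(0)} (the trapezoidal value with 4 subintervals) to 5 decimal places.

From T_{2}^{(1)} = (4·T_{2}^{(0)} − T_{1}^{(0)})/3, solve for T_{2}^{(0)}:
4·T_{2}^{(0)} = 3·0.5493793 + 0.6310246 = 2.2791625
T_{2}^{(0)} = 0.5697906

0.56979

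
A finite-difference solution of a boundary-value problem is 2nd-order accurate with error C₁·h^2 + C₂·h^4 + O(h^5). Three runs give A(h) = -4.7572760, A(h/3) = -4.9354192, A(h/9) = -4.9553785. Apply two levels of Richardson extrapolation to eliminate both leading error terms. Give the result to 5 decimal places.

-4.95788

First eliminate the h^2 term (factor 3^2 = 9):
  B₁ = (9·(-4.9354192) − (-4.7572760))/8 = -4.9576871
  B₂ = (9·(-4.9553785) − (-4.9354192))/8 = -4.9578734
Then eliminate the h^4 term (factor 3^4 = 81):
  (81·(-4.9578734) − (-4.9576871))/80 = -4.9578757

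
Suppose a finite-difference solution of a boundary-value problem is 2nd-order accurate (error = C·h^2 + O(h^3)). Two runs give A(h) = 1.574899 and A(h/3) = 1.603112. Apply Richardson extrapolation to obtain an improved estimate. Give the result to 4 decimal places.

Extrapolated value = (9·A(h/3) − A(h)) / (9 − 1)
= (9·1.603112 − 1.574899) / 8
= 12.853109 / 8 = 1.606639

1.6066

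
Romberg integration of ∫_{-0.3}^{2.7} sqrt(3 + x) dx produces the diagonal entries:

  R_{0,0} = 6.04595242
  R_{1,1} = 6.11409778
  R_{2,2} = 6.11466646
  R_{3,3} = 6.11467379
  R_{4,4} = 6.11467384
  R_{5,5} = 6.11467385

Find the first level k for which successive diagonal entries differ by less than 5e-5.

|R_{1,1} − R_{0,0}| = 0.06814536 ≥ 5e-5
|R_{2,2} − R_{1,1}| = 0.00056868 ≥ 5e-5
|R_{3,3} − R_{2,2}| = 0.00000733 < 5e-5

k = 3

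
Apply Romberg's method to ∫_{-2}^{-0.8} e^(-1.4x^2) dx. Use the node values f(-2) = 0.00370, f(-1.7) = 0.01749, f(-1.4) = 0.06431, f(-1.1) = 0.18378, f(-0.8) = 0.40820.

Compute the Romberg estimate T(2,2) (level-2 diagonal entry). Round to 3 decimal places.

0.135

T(0,0) (trapezoid, 1 panel, h=1.2000): 0.24714
T(1,0) (trapezoid, 2 panels, h=0.6000): 0.16216
T(2,0) (trapezoid, 4 panels, h=0.3000): 0.14146
T(1,1) = 0.16216 + (0.16216 − 0.24714)/3 = 0.13383
T(2,1) = 0.14146 + (0.14146 − 0.16216)/3 = 0.13456
T(2,2) = 0.13456 + (0.13456 − 0.13383)/15 = 0.13461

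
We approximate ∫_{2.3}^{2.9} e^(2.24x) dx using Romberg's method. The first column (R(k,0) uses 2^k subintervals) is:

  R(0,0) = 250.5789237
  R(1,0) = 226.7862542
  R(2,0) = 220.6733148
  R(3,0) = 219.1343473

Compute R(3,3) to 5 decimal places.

218.62039

Richardson extrapolation on the trapezoidal column (denominator 4−1=3):
R(1,1) = (4·226.7862542 − 250.5789237) / 3 = 218.8553644
R(2,1) = 220.6733148 + (220.6733148 − 226.7862542)/3 = 218.6356683
R(3,1) = 219.1343473 + (219.1343473 − 220.6733148)/3 = 218.6213581
R(2,2) = 218.6356683 + (218.6356683 − 218.8553644)/15 = 218.6210219
R(3,2) = (16·218.6213581 − 218.6356683) / 15 = 218.6204041
R(3,3) = 218.6204041 + (218.6204041 − 218.6210219)/63 = 218.6203943
(Column j=1 coincides with Simpson's rule on the same nodes.)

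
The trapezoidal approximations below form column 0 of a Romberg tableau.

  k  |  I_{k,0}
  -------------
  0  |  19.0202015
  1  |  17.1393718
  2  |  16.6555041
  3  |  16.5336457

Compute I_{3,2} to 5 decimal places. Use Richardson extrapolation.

I_{2,1} = 16.6555041 + (16.6555041 − 17.1393718)/3 = 16.4942149
I_{3,1} = 16.5336457 + (16.5336457 − 16.6555041)/3 = 16.4930262
I_{3,2} = (16·16.4930262 − 16.4942149) / 15 = 16.4929470

16.49295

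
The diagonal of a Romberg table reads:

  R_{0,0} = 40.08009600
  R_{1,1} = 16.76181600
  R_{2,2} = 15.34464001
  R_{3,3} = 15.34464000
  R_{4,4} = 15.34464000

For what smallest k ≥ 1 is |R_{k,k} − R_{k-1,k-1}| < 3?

k = 2

|R_{1,1} − R_{0,0}| = 23.31828000 ≥ 3
|R_{2,2} − R_{1,1}| = 1.41717599 < 3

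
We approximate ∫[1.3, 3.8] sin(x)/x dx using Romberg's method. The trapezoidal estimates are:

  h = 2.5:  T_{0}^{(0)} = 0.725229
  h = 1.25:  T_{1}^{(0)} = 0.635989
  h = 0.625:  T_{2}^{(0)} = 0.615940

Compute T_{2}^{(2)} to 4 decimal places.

Richardson extrapolation on the trapezoidal column (denominator 4−1=3):
T_{1}^{(1)} = 0.635989 + (0.635989 − 0.725229)/3 = 0.606242
T_{2}^{(1)} = (4·0.615940 − 0.635989) / 3 = 0.609257
T_{2}^{(2)} = (16·0.609257 − 0.606242) / 15 = 0.609458

0.6095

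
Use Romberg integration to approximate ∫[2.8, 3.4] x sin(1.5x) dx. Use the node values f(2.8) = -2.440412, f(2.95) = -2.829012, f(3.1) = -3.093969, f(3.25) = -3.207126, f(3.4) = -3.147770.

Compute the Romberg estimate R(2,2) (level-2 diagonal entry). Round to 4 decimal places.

-1.7960

R(0,0) (trapezoid, 1 panel, h=0.6000): -1.676455
R(1,0) (trapezoid, 2 panels, h=0.3000): -1.766418
R(2,0) (trapezoid, 4 panels, h=0.1500): -1.788630
R(1,1) = -1.766418 + (-1.766418 − (-1.676455))/3 = -1.796406
R(2,1) = -1.788630 + (-1.788630 − (-1.766418))/3 = -1.796034
R(2,2) = -1.796034 + (-1.796034 − (-1.796406))/15 = -1.796009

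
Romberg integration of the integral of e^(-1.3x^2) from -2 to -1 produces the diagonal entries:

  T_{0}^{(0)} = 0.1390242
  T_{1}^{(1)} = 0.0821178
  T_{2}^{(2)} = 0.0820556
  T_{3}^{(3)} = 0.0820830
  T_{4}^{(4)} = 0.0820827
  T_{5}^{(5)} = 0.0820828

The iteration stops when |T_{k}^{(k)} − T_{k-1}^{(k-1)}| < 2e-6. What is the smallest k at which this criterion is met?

|T_{1}^{(1)} − T_{0}^{(0)}| = 0.0569064 ≥ 2e-6
|T_{2}^{(2)} − T_{1}^{(1)}| = 0.0000622 ≥ 2e-6
|T_{3}^{(3)} − T_{2}^{(2)}| = 0.0000274 ≥ 2e-6
|T_{4}^{(4)} − T_{3}^{(3)}| = 0.0000003 < 2e-6

k = 4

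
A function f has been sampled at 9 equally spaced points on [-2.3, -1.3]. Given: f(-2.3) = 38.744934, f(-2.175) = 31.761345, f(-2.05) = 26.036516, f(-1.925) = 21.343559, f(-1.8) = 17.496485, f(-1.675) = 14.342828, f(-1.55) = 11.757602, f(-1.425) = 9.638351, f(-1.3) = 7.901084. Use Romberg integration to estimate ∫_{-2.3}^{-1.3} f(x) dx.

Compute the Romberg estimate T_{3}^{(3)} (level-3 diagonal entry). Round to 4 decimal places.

T_{0}^{(0)} (trapezoid, 1 panel, h=1.0000): 23.323009
T_{1}^{(0)} (trapezoid, 2 panels, h=0.5000): 20.409747
T_{2}^{(0)} (trapezoid, 4 panels, h=0.2500): 19.653403
T_{3}^{(0)} (trapezoid, 8 panels, h=0.1250): 19.462462
T_{1}^{(1)} = 20.409747 + (20.409747 − 23.323009)/3 = 19.438660
T_{2}^{(1)} = 19.653403 + (19.653403 − 20.409747)/3 = 19.401288
T_{3}^{(1)} = 19.462462 + (19.462462 − 19.653403)/3 = 19.398815
T_{2}^{(2)} = 19.401288 + (19.401288 − 19.438660)/15 = 19.398797
T_{3}^{(2)} = 19.398815 + (19.398815 − 19.401288)/15 = 19.398650
T_{3}^{(3)} = 19.398650 + (19.398650 − 19.398797)/63 = 19.398648

19.3986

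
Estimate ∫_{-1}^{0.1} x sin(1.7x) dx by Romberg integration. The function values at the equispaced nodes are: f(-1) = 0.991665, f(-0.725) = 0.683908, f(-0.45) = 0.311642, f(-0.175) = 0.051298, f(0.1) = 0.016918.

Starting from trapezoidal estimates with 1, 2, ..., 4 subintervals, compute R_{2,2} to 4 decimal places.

R_{0,0} (trapezoid, 1 panel, h=1.1000): 0.554721
R_{1,0} (trapezoid, 2 panels, h=0.5500): 0.448763
R_{2,0} (trapezoid, 4 panels, h=0.2750): 0.426563
R_{1,1} = 0.448763 + (0.448763 − 0.554721)/3 = 0.413444
R_{2,1} = 0.426563 + (0.426563 − 0.448763)/3 = 0.419163
R_{2,2} = 0.419163 + (0.419163 − 0.413444)/15 = 0.419544

0.4195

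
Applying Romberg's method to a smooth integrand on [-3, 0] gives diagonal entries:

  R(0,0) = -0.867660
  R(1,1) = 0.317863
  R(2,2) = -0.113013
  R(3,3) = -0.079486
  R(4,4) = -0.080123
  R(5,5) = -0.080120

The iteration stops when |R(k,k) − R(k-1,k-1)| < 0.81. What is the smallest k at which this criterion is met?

k = 2

|R(1,1) − R(0,0)| = 1.185523 ≥ 0.81
|R(2,2) − R(1,1)| = 0.430876 < 0.81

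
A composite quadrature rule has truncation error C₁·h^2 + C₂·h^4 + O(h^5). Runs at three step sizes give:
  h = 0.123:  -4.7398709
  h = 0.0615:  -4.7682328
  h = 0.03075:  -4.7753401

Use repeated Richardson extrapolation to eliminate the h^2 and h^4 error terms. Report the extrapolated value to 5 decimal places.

-4.77771

First eliminate the h^2 term (factor 2^2 = 4):
  B₁ = (4·(-4.7682328) − (-4.7398709))/3 = -4.7776868
  B₂ = (4·(-4.7753401) − (-4.7682328))/3 = -4.7777092
Then eliminate the h^4 term (factor 2^4 = 16):
  (16·(-4.7777092) − (-4.7776868))/15 = -4.7777107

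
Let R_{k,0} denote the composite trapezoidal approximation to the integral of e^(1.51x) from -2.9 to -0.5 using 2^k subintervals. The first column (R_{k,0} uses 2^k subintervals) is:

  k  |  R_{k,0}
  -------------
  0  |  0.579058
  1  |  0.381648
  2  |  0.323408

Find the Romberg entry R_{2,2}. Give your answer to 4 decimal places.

R_{1,1} = 0.381648 + (0.381648 − 0.579058)/3 = 0.315845
R_{2,1} = (4·0.323408 − 0.381648) / 3 = 0.303995
R_{2,2} = (16·0.303995 − 0.315845) / 15 = 0.303205

0.3032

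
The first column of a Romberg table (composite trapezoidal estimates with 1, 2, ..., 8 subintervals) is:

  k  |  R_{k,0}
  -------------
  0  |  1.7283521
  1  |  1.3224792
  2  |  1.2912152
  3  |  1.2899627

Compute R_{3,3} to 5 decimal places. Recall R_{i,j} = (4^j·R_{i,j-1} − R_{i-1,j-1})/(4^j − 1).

Richardson extrapolation on the trapezoidal column (denominator 4−1=3):
R_{1,1} = 1.3224792 + (1.3224792 − 1.7283521)/3 = 1.1871882
R_{2,1} = 1.2912152 + (1.2912152 − 1.3224792)/3 = 1.2807939
R_{3,1} = 1.2899627 + (1.2899627 − 1.2912152)/3 = 1.2895452
R_{2,2} = (16·1.2807939 − 1.1871882) / 15 = 1.2870343
R_{3,2} = (16·1.2895452 − 1.2807939) / 15 = 1.2901286
R_{3,3} = (64·1.2901286 − 1.2870343) / 63 = 1.2901777

1.29018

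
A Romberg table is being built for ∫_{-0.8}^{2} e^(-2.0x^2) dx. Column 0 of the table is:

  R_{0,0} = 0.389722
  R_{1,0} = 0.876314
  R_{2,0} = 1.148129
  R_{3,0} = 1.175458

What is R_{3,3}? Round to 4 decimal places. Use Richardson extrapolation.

Richardson extrapolation on the trapezoidal column (denominator 4−1=3):
R_{1,1} = 0.876314 + (0.876314 − 0.389722)/3 = 1.038511
R_{2,1} = 1.148129 + (1.148129 − 0.876314)/3 = 1.238734
R_{3,1} = 1.175458 + (1.175458 − 1.148129)/3 = 1.184568
R_{2,2} = 1.238734 + (1.238734 − 1.038511)/15 = 1.252082
R_{3,2} = 1.184568 + (1.184568 − 1.238734)/15 = 1.180957
R_{3,3} = (64·1.180957 − 1.252082) / 63 = 1.179828
(Column j=1 coincides with Simpson's rule on the same nodes.)

1.1798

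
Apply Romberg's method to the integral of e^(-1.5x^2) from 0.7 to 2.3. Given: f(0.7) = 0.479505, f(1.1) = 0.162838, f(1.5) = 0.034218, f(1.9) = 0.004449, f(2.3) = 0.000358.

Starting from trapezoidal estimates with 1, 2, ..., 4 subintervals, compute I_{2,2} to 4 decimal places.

I_{0,0} (trapezoid, 1 panel, h=1.6000): 0.383890
I_{1,0} (trapezoid, 2 panels, h=0.8000): 0.219320
I_{2,0} (trapezoid, 4 panels, h=0.4000): 0.176575
I_{1,1} = 0.219320 + (0.219320 − 0.383890)/3 = 0.164463
I_{2,1} = 0.176575 + (0.176575 − 0.219320)/3 = 0.162327
I_{2,2} = 0.162327 + (0.162327 − 0.164463)/15 = 0.162185

0.1622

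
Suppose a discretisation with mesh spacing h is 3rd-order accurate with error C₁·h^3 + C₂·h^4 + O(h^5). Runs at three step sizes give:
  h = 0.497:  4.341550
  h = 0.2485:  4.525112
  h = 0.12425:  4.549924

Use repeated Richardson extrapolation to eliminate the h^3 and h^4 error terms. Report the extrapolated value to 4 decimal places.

First eliminate the h^3 term (factor 2^3 = 8):
  B₁ = (8·4.525112 − 4.341550)/7 = 4.551335
  B₂ = (8·4.549924 − 4.525112)/7 = 4.553469
Then eliminate the h^4 term (factor 2^4 = 16):
  (16·4.553469 − 4.551335)/15 = 4.553611

4.5536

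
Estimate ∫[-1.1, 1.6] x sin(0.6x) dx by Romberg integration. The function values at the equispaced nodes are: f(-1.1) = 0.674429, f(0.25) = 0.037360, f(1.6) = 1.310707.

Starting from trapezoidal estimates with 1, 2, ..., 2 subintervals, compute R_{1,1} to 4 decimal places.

R_{0,0} (trapezoid, 1 panel, h=2.7000): 2.679934
R_{1,0} (trapezoid, 2 panels, h=1.3500): 1.390403
R_{1,1} = 1.390403 + (1.390403 − 2.679934)/3 = 0.960559

0.9606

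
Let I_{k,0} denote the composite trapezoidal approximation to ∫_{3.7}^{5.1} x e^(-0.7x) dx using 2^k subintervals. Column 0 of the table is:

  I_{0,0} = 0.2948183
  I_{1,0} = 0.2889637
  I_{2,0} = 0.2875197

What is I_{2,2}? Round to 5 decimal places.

0.28704

I_{1,1} = (4·0.2889637 − 0.2948183) / 3 = 0.2870122
I_{2,1} = 0.2875197 + (0.2875197 − 0.2889637)/3 = 0.2870384
I_{2,2} = (16·0.2870384 − 0.2870122) / 15 = 0.2870401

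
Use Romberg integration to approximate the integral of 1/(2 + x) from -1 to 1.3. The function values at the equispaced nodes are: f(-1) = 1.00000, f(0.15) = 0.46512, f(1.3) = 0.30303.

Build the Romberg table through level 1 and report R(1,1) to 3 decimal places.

1.213

R(0,0) (trapezoid, 1 panel, h=2.3000): 1.49848
R(1,0) (trapezoid, 2 panels, h=1.1500): 1.28413
R(1,1) = 1.28413 + (1.28413 − 1.49848)/3 = 1.21268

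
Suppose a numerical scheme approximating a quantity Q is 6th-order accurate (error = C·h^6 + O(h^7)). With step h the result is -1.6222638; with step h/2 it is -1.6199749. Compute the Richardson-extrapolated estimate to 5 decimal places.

-1.61994

Extrapolated value = (64·A(h/2) − A(h)) / (64 − 1)
= (64·(-1.6199749) − (-1.6222638)) / 63
= -102.0561298 / 63 = -1.6199386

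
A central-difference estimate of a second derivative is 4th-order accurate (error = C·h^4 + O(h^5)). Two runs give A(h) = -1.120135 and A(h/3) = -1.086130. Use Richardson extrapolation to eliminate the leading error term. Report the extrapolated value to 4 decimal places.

The leading error scales as h^4; refining by a factor of 3 reduces it by 3^4 = 81.
Extrapolated value = (81·A(h/3) − A(h)) / (81 − 1)
= (81·(-1.086130) − (-1.120135)) / 80
= -86.856395 / 80 = -1.085705

-1.0857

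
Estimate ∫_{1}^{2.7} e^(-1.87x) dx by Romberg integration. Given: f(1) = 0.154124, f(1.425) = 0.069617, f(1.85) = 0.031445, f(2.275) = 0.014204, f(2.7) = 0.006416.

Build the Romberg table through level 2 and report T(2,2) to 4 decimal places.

0.0790

T(0,0) (trapezoid, 1 panel, h=1.7000): 0.136459
T(1,0) (trapezoid, 2 panels, h=0.8500): 0.094958
T(2,0) (trapezoid, 4 panels, h=0.4250): 0.083103
T(1,1) = 0.094958 + (0.094958 − 0.136459)/3 = 0.081124
T(2,1) = 0.083103 + (0.083103 − 0.094958)/3 = 0.079151
T(2,2) = 0.079151 + (0.079151 − 0.081124)/15 = 0.079019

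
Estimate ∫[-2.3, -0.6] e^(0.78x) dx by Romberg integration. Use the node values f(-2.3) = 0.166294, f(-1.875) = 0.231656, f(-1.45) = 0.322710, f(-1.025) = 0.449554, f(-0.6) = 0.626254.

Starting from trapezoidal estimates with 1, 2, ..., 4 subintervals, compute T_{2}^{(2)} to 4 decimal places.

T_{0}^{(0)} (trapezoid, 1 panel, h=1.7000): 0.673666
T_{1}^{(0)} (trapezoid, 2 panels, h=0.8500): 0.611136
T_{2}^{(0)} (trapezoid, 4 panels, h=0.4250): 0.595082
T_{1}^{(1)} = 0.611136 + (0.611136 − 0.673666)/3 = 0.590293
T_{2}^{(1)} = 0.595082 + (0.595082 − 0.611136)/3 = 0.589731
T_{2}^{(2)} = 0.589731 + (0.589731 − 0.590293)/15 = 0.589694

0.5897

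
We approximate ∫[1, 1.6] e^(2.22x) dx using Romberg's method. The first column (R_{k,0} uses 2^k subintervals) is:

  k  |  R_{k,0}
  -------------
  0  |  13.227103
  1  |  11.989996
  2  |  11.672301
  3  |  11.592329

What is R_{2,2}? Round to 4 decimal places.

R_{1,1} = (4·11.989996 − 13.227103) / 3 = 11.577627
R_{2,1} = 11.672301 + (11.672301 − 11.989996)/3 = 11.566403
R_{2,2} = 11.566403 + (11.566403 − 11.577627)/15 = 11.565655

11.5657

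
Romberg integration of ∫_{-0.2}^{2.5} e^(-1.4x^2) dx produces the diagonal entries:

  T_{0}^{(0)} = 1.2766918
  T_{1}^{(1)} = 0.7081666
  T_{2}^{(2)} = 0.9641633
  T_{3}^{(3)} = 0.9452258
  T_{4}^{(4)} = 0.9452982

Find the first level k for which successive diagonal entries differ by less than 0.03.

k = 3

|T_{1}^{(1)} − T_{0}^{(0)}| = 0.5685252 ≥ 0.03
|T_{2}^{(2)} − T_{1}^{(1)}| = 0.2559967 ≥ 0.03
|T_{3}^{(3)} − T_{2}^{(2)}| = 0.0189375 < 0.03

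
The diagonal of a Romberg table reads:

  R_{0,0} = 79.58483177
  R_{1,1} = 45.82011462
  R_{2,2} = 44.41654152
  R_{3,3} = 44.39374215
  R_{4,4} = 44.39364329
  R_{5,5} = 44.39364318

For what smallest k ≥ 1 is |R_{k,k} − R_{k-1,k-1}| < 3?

k = 2

|R_{1,1} − R_{0,0}| = 33.76471715 ≥ 3
|R_{2,2} − R_{1,1}| = 1.40357310 < 3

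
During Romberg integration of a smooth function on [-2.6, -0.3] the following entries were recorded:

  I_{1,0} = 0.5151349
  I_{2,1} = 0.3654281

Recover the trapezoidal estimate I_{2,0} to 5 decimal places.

From I_{2,1} = (4·I_{2,0} − I_{1,0})/3, solve for I_{2,0}:
4·I_{2,0} = 3·0.3654281 + 0.5151349 = 1.6114192
I_{2,0} = 0.4028548

0.40285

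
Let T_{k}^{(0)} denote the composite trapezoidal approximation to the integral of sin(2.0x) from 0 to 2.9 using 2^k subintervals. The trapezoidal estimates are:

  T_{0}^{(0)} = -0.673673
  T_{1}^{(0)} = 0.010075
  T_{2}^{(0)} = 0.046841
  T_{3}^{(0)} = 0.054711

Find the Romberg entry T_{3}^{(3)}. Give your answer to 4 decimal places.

Richardson extrapolation on the trapezoidal column (denominator 4−1=3):
T_{1}^{(1)} = 0.010075 + (0.010075 − (-0.673673))/3 = 0.237991
T_{2}^{(1)} = (4·0.046841 − 0.010075) / 3 = 0.059096
T_{3}^{(1)} = 0.054711 + (0.054711 − 0.046841)/3 = 0.057334
T_{2}^{(2)} = 0.059096 + (0.059096 − 0.237991)/15 = 0.047170
T_{3}^{(2)} = (16·0.057334 − 0.059096) / 15 = 0.057217
T_{3}^{(3)} = (64·0.057217 − 0.047170) / 63 = 0.057376
(Column j=1 coincides with Simpson's rule on the same nodes.)

0.0574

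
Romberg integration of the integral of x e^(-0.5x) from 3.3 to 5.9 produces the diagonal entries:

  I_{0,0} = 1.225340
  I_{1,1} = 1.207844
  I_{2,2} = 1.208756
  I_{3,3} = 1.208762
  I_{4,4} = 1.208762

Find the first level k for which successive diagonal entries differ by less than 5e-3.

|I_{1,1} − I_{0,0}| = 0.017496 ≥ 5e-3
|I_{2,2} − I_{1,1}| = 0.000912 < 5e-3

k = 2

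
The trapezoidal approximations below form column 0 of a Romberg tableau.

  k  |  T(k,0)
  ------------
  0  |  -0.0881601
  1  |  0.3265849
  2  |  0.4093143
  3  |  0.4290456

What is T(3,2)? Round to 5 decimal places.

Richardson extrapolation on the trapezoidal column (denominator 4−1=3):
T(2,1) = (4·0.4093143 − 0.3265849) / 3 = 0.4368908
T(3,1) = (4·0.4290456 − 0.4093143) / 3 = 0.4356227
T(3,2) = 0.4356227 + (0.4356227 − 0.4368908)/15 = 0.4355382

0.43554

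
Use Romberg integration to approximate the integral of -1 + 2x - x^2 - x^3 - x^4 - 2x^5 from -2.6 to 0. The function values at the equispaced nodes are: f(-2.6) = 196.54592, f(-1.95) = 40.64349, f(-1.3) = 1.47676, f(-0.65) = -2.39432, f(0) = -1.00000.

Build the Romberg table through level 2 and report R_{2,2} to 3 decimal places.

R_{0,0} (trapezoid, 1 panel, h=2.6000): 254.20970
R_{1,0} (trapezoid, 2 panels, h=1.3000): 129.02464
R_{2,0} (trapezoid, 4 panels, h=0.6500): 89.37428
R_{1,1} = 129.02464 + (129.02464 − 254.20970)/3 = 87.29629
R_{2,1} = 89.37428 + (89.37428 − 129.02464)/3 = 76.15749
R_{2,2} = 76.15749 + (76.15749 − 87.29629)/15 = 75.41490

75.415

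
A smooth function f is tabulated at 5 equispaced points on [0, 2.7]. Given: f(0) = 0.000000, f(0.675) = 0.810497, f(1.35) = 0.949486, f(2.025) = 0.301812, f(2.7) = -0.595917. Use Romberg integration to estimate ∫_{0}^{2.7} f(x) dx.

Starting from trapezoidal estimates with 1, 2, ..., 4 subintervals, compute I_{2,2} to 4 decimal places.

I_{0,0} (trapezoid, 1 panel, h=2.7000): -0.804488
I_{1,0} (trapezoid, 2 panels, h=1.3500): 0.879562
I_{2,0} (trapezoid, 4 panels, h=0.6750): 1.190590
I_{1,1} = 0.879562 + (0.879562 − (-0.804488))/3 = 1.440912
I_{2,1} = 1.190590 + (1.190590 − 0.879562)/3 = 1.294266
I_{2,2} = 1.294266 + (1.294266 − 1.440912)/15 = 1.284490

1.2845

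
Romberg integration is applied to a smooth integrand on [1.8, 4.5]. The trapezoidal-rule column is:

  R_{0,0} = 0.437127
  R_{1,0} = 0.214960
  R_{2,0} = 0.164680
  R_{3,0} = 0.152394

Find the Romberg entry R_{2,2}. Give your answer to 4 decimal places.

Richardson extrapolation on the trapezoidal column (denominator 4−1=3):
R_{1,1} = (4·0.214960 − 0.437127) / 3 = 0.140904
R_{2,1} = 0.164680 + (0.164680 − 0.214960)/3 = 0.147920
R_{2,2} = 0.147920 + (0.147920 − 0.140904)/15 = 0.148388

0.1484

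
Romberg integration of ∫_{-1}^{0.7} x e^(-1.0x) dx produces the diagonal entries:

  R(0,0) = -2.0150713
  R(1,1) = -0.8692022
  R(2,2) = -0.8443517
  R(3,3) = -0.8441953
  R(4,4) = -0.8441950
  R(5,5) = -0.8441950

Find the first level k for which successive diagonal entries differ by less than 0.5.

|R(1,1) − R(0,0)| = 1.1458691 ≥ 0.5
|R(2,2) − R(1,1)| = 0.0248505 < 0.5

k = 2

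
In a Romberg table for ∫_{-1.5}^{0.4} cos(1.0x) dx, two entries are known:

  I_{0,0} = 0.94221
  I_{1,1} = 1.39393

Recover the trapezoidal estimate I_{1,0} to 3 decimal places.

1.281

From I_{1,1} = (4·I_{1,0} − I_{0,0})/3, solve for I_{1,0}:
4·I_{1,0} = 3·1.39393 + 0.94221 = 5.12400
I_{1,0} = 1.28100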